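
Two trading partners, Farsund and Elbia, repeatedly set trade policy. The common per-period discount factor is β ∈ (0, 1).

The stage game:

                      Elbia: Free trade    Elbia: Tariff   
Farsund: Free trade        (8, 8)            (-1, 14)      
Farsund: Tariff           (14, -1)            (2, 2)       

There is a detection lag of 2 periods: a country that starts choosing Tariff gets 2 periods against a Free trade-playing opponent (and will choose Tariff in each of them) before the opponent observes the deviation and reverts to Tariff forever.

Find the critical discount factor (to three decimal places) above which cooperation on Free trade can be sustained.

0.707

A deviator earns 14 for 2 periods, then 2 forever; cooperating earns 8 forever. Multiplying the IC by (1−β):
8 ≥ 14(1−β^2) + 2β^2, so 12·β^2 ≥ 6 and β^2 ≥ 1/2.
β ≥ (1/2)^(1/2) ≈ 0.707.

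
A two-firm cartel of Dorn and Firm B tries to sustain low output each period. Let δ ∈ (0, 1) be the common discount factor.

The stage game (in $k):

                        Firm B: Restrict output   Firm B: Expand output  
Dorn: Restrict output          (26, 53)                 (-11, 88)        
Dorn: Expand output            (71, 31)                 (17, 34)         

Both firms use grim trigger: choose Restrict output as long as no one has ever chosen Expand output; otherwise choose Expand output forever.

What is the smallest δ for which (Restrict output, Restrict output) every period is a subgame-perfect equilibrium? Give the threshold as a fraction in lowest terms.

5/6

Dorn's threshold: (71−26)/(71−17) = 5/6.
Firm B's threshold: (88−53)/(88−34) = 35/54.
5/6 > 35/54, so Dorn binds and δ* = 5/6.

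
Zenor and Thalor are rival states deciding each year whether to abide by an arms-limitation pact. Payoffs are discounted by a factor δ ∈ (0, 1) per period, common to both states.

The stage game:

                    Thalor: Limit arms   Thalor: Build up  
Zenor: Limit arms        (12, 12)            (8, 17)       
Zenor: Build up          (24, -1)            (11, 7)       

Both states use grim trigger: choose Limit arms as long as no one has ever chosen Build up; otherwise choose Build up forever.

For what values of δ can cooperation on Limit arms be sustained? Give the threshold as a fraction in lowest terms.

Zenor's threshold: (24−12)/(24−11) = 12/13.
Thalor's threshold: (17−12)/(17−7) = 1/2.
12/13 > 1/2, so Zenor binds and δ* = 12/13.

12/13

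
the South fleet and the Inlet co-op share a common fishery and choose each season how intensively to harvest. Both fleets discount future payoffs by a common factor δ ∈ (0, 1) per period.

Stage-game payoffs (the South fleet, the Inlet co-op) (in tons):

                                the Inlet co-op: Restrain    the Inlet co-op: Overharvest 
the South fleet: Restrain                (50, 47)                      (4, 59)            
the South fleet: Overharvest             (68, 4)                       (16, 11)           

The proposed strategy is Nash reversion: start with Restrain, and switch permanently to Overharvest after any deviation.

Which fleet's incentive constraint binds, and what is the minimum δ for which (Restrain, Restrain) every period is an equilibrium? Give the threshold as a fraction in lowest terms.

the South fleet; δ ≥ 9/26

the South fleet's threshold: (68−50)/(68−16) = 9/26.
the Inlet co-op's threshold: (59−47)/(59−11) = 1/4.
9/26 > 1/4, so the South fleet binds and δ* = 9/26.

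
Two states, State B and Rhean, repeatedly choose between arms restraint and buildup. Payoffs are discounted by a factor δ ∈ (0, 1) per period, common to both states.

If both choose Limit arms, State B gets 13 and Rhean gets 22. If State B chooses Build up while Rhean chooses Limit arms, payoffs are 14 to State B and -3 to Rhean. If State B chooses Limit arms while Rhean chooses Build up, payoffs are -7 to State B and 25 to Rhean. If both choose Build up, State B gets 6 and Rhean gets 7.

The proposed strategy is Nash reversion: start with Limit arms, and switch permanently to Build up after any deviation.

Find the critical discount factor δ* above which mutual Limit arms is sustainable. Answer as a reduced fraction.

1/6

For State B: deviation gain 14−13 = 1, per-period punishment loss 13−6 = 7. IC gives δ ≥ 1/8.
For Rhean: gain 3, loss 15 per period, so δ ≥ 3/18 = 1/6.
The tighter constraint is Rhean's, so cooperation needs δ ≥ 1/6.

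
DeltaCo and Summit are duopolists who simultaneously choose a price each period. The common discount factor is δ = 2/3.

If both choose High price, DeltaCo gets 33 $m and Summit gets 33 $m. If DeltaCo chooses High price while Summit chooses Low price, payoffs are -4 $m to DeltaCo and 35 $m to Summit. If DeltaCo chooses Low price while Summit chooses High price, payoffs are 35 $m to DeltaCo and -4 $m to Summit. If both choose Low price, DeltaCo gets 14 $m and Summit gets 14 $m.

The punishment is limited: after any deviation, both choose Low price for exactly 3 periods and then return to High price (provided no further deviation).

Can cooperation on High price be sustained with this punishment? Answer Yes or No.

A one-shot deviation gives 35 now, then 14 for 3 periods, then back to 33.
Gain from deviating: (35−33) today; loss: (33−14) in each of the next 3 periods.
No-deviation condition: (33−14)(δ+…+δ^3) ≥ 35−33, i.e. δ+…+δ^3 ≥ 2/19.
At δ = 2/3: δ+…+δ^3 = 1.4074 ≥ 0.1053.
So cooperation is sustainable.

Yes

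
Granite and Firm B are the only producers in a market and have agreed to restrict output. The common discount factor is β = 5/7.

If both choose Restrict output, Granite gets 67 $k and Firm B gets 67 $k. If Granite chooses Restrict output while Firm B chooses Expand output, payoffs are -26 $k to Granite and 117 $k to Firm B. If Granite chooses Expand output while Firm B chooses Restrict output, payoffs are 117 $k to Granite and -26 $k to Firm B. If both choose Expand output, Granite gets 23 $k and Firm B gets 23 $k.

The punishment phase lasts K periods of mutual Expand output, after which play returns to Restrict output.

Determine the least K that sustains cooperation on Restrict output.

2

IC: β(1−β^K)/(1−β) ≥ (117−67)/(67−23) = 25/22.
With β = 5/7: need 1 − β^K ≥ 25/22·(1−5/7)/(5/7), i.e. β^K ≤ 0.5455.
Since (5/7)^1 = 0.7143 and (5/7)^2 = 0.5102, the smallest such K is 2.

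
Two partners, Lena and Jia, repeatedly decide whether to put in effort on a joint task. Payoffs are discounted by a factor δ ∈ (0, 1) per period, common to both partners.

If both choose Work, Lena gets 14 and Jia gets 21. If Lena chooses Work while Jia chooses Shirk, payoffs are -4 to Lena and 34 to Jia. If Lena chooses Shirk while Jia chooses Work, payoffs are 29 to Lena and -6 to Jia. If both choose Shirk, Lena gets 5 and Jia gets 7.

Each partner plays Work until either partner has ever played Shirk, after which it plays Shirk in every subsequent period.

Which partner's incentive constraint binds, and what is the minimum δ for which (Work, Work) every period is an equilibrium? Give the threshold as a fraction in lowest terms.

Lena; δ ≥ 5/8

For Lena: deviation gain 29−14 = 15, per-period punishment loss 14−5 = 9. IC gives δ ≥ 15/24 = 5/8.
For Jia: gain 13, loss 14 per period, so δ ≥ 13/27.
The tighter constraint is Lena's, so cooperation needs δ ≥ 5/8.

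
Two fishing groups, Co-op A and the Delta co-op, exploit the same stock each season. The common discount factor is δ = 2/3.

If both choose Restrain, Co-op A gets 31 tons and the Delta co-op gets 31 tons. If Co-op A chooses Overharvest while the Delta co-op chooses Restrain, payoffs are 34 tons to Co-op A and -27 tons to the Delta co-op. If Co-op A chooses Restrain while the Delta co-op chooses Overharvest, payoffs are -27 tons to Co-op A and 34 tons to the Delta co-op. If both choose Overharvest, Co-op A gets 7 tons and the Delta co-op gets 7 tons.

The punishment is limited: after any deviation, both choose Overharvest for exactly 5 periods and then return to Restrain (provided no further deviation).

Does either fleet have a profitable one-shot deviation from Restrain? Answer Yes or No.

IC: δ+…+δ^5 ≥ (34−31)/(31−7) = 1/8.
At δ = 2/3: partial sum = 1.7366 ≥ 0.1250. Cooperation sustainable.

No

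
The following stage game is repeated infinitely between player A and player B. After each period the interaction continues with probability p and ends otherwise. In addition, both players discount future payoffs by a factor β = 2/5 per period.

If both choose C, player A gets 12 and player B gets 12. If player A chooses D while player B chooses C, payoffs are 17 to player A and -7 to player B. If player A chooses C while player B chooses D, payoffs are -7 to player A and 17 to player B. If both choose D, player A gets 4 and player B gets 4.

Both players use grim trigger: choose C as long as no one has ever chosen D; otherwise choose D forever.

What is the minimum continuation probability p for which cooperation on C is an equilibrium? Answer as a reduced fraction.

25/26

With continuation probability p and discount β, the effective per-period discount factor is βp.
Grim-trigger IC: βp ≥ (17−12)/(17−4) = 5/13.
So p ≥ (5/13)/(2/5) = 25/26.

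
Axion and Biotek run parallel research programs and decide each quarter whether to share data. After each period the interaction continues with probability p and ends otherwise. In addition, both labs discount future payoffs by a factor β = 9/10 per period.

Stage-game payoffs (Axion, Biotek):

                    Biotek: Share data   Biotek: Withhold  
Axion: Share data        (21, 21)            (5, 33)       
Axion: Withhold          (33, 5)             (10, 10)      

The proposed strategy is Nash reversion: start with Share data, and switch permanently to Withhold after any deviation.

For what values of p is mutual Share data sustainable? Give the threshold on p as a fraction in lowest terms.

With continuation probability p and discount β, the effective per-period discount factor is βp.
Grim-trigger IC: βp ≥ (33−21)/(33−10) = 12/23.
So p ≥ (12/23)/(9/10) = 40/69.

40/69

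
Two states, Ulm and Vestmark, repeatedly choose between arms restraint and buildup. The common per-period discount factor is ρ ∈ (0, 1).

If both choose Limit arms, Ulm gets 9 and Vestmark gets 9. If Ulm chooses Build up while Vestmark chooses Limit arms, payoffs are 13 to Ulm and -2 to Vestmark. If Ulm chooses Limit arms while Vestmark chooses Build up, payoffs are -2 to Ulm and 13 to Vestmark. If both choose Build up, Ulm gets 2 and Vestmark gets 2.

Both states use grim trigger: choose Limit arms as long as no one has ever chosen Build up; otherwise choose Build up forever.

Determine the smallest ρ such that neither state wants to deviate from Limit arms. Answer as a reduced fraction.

Cooperation forever yields 9 each period: 9/(1−ρ).
Deviating yields 13 once, then 2 forever: 13 + 2ρ/(1−ρ).
No profitable deviation requires 9/(1−ρ) ≥ 13 + 2ρ/(1−ρ).
Multiplying by (1−ρ): 9 ≥ 13(1−ρ) + 2ρ = 13 − 11ρ.
So 11ρ ≥ 4, i.e. ρ ≥ 4/11.

4/11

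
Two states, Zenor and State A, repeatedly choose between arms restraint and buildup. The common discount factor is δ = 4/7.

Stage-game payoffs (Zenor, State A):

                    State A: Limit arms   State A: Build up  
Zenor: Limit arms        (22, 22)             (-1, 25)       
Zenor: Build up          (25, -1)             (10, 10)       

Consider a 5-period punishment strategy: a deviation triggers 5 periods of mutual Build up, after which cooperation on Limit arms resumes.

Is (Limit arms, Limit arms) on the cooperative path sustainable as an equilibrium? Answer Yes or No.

Yes

IC: δ+…+δ^5 ≥ (25−22)/(22−10) = 1/4.
At δ = 4/7: partial sum = 1.2521 ≥ 0.2500. Cooperation sustainable.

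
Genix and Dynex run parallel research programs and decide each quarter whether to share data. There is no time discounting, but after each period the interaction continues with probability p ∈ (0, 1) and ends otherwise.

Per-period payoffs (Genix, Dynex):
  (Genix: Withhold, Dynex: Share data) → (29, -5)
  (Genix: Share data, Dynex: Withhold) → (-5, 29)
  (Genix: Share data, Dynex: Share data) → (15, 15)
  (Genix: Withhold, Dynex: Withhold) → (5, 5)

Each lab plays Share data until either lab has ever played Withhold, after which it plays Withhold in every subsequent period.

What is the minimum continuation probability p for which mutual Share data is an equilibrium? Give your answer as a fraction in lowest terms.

With no time discounting, the continuation probability p plays the role of the discount factor.
Grim-trigger IC: 15/(1−p) ≥ 29 + 5p/(1−p) ⇒ p ≥ (29−15)/(29−5) = 7/12.

7/12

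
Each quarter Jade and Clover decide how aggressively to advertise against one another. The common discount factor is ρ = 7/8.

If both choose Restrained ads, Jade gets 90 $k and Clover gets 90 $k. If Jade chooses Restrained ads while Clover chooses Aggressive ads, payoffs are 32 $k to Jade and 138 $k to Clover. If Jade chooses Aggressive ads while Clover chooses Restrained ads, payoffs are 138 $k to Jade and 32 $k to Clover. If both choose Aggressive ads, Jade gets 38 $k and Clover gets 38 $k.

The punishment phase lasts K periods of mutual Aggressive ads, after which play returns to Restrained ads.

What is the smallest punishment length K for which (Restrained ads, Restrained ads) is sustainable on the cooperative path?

2

IC: ρ(1−ρ^K)/(1−ρ) ≥ (138−90)/(90−38) = 12/13.
With ρ = 7/8: need 1 − ρ^K ≥ 12/13·(1−7/8)/(7/8), i.e. ρ^K ≤ 0.8681.
Since (7/8)^1 = 0.8750 and (7/8)^2 = 0.7656, the smallest such K is 2.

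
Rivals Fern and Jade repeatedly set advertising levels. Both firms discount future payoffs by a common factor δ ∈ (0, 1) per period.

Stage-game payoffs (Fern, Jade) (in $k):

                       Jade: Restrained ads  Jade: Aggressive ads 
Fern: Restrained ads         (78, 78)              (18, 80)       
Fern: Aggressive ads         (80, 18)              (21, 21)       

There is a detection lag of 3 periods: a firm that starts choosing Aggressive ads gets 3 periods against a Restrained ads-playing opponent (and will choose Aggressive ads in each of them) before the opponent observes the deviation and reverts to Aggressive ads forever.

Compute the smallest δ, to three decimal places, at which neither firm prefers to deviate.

0.324

The best deviation is to choose Aggressive ads for all 3 undetected periods, earning 80 each, then 21 forever once detected.
Deviation value: 80(1−δ^3)/(1−δ) + 21δ^3/(1−δ); cooperation value: 78/(1−δ).
IC: 78 ≥ 80(1−δ^3) + 21δ^3 = 80 − 59δ^3.
So δ^3 ≥ 2/59, giving δ ≥ (2/59)^(1/3) ≈ 0.324.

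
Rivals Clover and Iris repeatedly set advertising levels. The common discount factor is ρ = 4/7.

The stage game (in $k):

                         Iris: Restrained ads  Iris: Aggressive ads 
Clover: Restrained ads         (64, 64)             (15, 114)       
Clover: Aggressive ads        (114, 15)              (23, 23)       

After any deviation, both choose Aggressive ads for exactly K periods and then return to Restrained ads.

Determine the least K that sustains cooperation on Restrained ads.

5

IC: ρ(1−ρ^K)/(1−ρ) ≥ (114−64)/(64−23) = 50/41.
With ρ = 4/7: need 1 − ρ^K ≥ 50/41·(1−4/7)/(4/7), i.e. ρ^K ≤ 0.0854.
Since (4/7)^4 = 0.1066 and (4/7)^5 = 0.0609, the smallest such K is 5.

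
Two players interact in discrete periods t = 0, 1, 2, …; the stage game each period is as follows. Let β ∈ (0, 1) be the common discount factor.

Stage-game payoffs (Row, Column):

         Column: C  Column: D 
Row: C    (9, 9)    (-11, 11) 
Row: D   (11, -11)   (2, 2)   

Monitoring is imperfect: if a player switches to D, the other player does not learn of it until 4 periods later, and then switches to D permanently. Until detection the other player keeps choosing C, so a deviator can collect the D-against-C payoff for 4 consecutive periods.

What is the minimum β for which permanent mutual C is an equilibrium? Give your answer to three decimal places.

0.687

Deviating for the 4 undetected periods gains 11−9 = 2 per period over cooperation, then loses 9−2 = 7 per period forever once punishment starts.
Gain: 2(1 + β + … + β^3); loss: 7·β^4/(1−β).
No profitable deviation ⇔ 2(1−β^4) ≤ 7·β^4, i.e. β^4 ≥ 2/(2+7) = 2/9.
Hence β ≥ (2/9)^(1/4) ≈ 0.687.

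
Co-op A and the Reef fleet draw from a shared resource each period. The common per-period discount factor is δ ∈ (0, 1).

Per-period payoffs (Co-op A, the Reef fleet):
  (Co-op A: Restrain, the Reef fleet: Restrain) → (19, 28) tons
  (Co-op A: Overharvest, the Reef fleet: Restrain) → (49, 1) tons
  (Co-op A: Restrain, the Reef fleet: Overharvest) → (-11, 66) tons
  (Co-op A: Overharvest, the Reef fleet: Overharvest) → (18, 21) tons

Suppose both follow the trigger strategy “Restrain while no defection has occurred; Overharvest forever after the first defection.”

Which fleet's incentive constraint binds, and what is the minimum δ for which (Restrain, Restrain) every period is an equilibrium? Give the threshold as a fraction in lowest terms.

Co-op A: cooperation gives 19 each period; deviation gives 49 once then 18 forever.
  19/(1−δ) ≥ 49 + 18δ/(1−δ) ⇒ δ ≥ 30/31.
the Reef fleet: cooperation gives 28 each period; deviation gives 66 once then 21 forever.
  δ ≥ 38/45.
Both must hold, so the binding constraint is Co-op A's: δ ≥ 30/31.

Co-op A; δ ≥ 30/31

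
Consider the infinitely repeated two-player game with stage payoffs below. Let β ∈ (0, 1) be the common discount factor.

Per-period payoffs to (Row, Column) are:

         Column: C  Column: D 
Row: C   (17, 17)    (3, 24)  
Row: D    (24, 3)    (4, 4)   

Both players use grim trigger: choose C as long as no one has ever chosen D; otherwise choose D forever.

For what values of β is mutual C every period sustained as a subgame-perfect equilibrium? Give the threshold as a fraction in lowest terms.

Cooperation forever yields 17 each period: 17/(1−β).
Deviating yields 24 once, then 4 forever: 24 + 4β/(1−β).
No profitable deviation requires 17/(1−β) ≥ 24 + 4β/(1−β).
Multiplying by (1−β): 17 ≥ 24(1−β) + 4β = 24 − 20β.
So 20β ≥ 7, i.e. β ≥ 7/20.

7/20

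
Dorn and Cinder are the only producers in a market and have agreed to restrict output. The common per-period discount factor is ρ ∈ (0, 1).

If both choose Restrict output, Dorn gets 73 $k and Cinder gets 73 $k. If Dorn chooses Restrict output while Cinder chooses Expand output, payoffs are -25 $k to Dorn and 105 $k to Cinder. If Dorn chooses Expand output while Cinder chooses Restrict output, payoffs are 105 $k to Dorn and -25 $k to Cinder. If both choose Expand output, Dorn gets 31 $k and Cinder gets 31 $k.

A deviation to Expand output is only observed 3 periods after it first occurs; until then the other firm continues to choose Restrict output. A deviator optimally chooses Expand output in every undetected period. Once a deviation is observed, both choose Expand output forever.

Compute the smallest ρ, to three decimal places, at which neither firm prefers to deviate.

The best deviation is to choose Expand output for all 3 undetected periods, earning 105 each, then 31 forever once detected.
Deviation value: 105(1−ρ^3)/(1−ρ) + 31ρ^3/(1−ρ); cooperation value: 73/(1−ρ).
IC: 73 ≥ 105(1−ρ^3) + 31ρ^3 = 105 − 74ρ^3.
So ρ^3 ≥ 32/74 = 16/37, giving ρ ≥ (16/37)^(1/3) ≈ 0.756.

0.756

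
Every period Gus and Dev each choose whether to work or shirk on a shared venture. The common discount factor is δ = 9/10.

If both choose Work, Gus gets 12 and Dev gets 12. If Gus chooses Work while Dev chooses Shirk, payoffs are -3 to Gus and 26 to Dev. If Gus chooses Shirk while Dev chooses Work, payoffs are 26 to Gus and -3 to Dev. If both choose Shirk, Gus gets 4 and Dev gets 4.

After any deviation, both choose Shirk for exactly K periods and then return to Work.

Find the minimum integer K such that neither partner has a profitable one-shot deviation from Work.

3

IC: δ(1−δ^K)/(1−δ) ≥ (26−12)/(12−4) = 7/4.
With δ = 9/10: need 1 − δ^K ≥ 7/4·(1−9/10)/(9/10), i.e. δ^K ≤ 0.8056.
Since (9/10)^2 = 0.8100 and (9/10)^3 = 0.7290, the smallest such K is 3.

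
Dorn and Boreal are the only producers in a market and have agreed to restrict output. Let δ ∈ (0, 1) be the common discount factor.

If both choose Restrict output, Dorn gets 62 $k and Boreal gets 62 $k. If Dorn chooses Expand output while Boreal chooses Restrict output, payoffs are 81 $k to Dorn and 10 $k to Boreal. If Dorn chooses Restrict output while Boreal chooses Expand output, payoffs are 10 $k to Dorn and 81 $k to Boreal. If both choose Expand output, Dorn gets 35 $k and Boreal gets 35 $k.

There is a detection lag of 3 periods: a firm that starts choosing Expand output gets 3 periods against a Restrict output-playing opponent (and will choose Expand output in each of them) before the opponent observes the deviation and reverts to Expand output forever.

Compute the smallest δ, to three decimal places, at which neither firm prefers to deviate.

0.745

Deviating for the 3 undetected periods gains 81−62 = 19 per period over cooperation, then loses 62−35 = 27 per period forever once punishment starts.
Gain: 19(1 + δ + … + δ^2); loss: 27·δ^3/(1−δ).
No profitable deviation ⇔ 19(1−δ^3) ≤ 27·δ^3, i.e. δ^3 ≥ 19/(19+27) = 19/46.
Hence δ ≥ (19/46)^(1/3) ≈ 0.745.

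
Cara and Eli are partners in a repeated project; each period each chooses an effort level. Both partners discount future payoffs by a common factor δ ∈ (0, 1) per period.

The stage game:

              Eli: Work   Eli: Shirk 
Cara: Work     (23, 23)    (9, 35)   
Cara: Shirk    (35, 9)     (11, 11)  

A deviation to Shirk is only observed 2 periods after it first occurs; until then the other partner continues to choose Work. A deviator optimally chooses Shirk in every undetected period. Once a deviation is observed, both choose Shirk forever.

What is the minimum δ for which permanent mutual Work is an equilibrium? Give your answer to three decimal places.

0.707

Deviating for the 2 undetected periods gains 35−23 = 12 per period over cooperation, then loses 23−11 = 12 per period forever once punishment starts.
Gain: 12(1 + δ + … + δ^1); loss: 12·δ^2/(1−δ).
No profitable deviation ⇔ 12(1−δ^2) ≤ 12·δ^2, i.e. δ^2 ≥ 12/(12+12) = 1/2.
Hence δ ≥ (1/2)^(1/2) ≈ 0.707.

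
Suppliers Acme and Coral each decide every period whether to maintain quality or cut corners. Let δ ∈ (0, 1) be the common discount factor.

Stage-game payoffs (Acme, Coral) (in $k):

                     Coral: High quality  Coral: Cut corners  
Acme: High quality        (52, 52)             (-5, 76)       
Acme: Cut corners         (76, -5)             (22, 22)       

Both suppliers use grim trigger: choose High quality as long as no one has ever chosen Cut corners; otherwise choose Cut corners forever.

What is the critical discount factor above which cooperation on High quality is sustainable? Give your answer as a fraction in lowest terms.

4/9

One-period gain from deviating is 76 − 52 = 24. The loss is 52 − 22 = 30 in every subsequent period, with present value 30·δ/(1−δ).
Deviation is unprofitable when 30·δ/(1−δ) ≥ 24, i.e. δ/(1−δ) ≥ 4/5.
Equivalently δ ≥ 24/(24+30) = 4/9.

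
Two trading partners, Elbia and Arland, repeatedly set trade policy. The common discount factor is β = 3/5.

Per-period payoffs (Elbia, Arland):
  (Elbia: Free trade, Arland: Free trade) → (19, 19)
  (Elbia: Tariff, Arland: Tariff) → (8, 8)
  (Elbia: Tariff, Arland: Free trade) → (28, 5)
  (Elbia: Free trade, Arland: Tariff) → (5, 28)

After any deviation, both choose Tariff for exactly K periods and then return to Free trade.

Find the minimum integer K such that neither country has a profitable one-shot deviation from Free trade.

Need Σ_{k=1}^{K} β^k ≥ (28−19)/(19−8) = 0.8182 at β = 3/5.
At K = 1 the sum is 0.6000 < 0.8182; at K = 2 it is 0.9600 ≥ 0.8182.
So the minimum punishment length is K = 2.

2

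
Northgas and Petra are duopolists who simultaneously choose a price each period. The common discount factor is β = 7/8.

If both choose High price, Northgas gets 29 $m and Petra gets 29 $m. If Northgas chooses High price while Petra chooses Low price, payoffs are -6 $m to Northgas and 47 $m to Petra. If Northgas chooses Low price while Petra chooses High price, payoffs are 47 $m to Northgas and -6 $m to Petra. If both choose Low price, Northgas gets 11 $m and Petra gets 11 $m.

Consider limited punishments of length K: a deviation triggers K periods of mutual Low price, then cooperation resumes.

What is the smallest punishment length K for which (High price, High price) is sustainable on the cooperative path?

IC: β(1−β^K)/(1−β) ≥ (47−29)/(29−11) = 1.
With β = 7/8: need 1 − β^K ≥ 1·(1−7/8)/(7/8), i.e. β^K ≤ 0.8571.
Since (7/8)^1 = 0.8750 and (7/8)^2 = 0.7656, the smallest such K is 2.

2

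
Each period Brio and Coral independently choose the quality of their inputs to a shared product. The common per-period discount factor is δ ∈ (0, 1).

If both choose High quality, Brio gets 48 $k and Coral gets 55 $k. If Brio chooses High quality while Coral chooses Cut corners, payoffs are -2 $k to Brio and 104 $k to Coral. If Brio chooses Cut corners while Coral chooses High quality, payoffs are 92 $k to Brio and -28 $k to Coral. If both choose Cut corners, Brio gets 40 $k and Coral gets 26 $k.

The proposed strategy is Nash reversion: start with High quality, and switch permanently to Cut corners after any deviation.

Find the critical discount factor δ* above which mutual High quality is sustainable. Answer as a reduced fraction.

11/13

Brio's threshold: (92−48)/(92−40) = 11/13.
Coral's threshold: (104−55)/(104−26) = 49/78.
11/13 > 49/78, so Brio binds and δ* = 11/13.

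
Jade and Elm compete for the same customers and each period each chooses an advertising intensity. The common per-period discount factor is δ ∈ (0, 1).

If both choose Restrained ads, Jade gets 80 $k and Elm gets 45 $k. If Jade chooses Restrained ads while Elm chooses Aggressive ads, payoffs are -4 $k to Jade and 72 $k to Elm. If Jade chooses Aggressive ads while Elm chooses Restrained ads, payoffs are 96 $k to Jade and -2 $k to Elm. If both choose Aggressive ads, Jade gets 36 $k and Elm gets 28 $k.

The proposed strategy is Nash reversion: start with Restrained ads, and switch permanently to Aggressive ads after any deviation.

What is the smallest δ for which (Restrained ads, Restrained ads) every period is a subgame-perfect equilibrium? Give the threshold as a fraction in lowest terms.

27/44

Jade: cooperation gives 80 each period; deviation gives 96 once then 36 forever.
  80/(1−δ) ≥ 96 + 36δ/(1−δ) ⇒ δ ≥ 16/60 = 4/15.
Elm: cooperation gives 45 each period; deviation gives 72 once then 28 forever.
  δ ≥ 27/44.
Both must hold, so the binding constraint is Elm's: δ ≥ 27/44.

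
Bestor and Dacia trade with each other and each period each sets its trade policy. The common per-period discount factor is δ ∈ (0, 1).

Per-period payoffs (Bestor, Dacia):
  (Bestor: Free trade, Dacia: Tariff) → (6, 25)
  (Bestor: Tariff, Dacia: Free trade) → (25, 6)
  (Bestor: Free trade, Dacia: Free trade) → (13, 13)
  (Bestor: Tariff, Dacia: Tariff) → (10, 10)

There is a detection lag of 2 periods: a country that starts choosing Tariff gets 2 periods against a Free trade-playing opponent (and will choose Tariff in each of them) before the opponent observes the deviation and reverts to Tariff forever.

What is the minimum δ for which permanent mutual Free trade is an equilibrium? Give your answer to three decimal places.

0.894

Deviating for the 2 undetected periods gains 25−13 = 12 per period over cooperation, then loses 13−10 = 3 per period forever once punishment starts.
Gain: 12(1 + δ + … + δ^1); loss: 3·δ^2/(1−δ).
No profitable deviation ⇔ 12(1−δ^2) ≤ 3·δ^2, i.e. δ^2 ≥ 12/(12+3) = 4/5.
Hence δ ≥ (4/5)^(1/2) ≈ 0.894.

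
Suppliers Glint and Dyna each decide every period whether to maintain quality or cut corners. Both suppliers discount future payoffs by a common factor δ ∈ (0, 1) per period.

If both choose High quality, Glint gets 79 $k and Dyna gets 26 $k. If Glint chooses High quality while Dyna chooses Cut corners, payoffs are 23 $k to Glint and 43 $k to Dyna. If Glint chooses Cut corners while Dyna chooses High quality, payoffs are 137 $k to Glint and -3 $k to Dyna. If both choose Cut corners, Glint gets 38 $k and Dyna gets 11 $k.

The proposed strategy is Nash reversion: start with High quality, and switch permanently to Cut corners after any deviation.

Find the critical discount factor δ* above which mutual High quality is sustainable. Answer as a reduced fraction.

For Glint: deviation gain 137−79 = 58, per-period punishment loss 79−38 = 41. IC gives δ ≥ 58/99.
For Dyna: gain 17, loss 15 per period, so δ ≥ 17/32.
The tighter constraint is Glint's, so cooperation needs δ ≥ 58/99.

58/99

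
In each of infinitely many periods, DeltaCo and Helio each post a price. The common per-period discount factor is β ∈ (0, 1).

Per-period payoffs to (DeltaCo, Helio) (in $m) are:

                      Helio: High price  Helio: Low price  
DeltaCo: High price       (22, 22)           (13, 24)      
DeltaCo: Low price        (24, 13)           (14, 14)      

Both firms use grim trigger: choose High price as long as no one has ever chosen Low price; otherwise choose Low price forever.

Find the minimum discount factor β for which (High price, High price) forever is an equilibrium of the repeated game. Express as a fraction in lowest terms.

1/5

Under grim trigger the critical discount factor is (T−C)/(T−P) with T = 24, C = 22, P = 14.
β* = (24−22)/(24−14) = 2/10 = 1/5.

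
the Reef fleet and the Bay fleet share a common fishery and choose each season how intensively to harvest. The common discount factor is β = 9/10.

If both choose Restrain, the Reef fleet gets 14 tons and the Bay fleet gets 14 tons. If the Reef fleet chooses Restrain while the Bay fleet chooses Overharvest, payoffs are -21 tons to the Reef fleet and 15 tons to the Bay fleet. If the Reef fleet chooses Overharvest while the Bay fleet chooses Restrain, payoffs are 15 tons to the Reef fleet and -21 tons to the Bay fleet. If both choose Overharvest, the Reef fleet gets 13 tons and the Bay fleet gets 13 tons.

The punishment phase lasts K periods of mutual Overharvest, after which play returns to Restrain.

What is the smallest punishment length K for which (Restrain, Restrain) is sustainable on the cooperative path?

No profitable deviation requires (14−13)(β+…+β^K) ≥ 15−14, i.e. β+…+β^K ≥ 1 ≈ 1.0000.
With β = 9/10, the partial sums are K=1: 0.9000, K=2: 1.7100.
K = 2 is the first length at which the sum reaches 1.0000.

2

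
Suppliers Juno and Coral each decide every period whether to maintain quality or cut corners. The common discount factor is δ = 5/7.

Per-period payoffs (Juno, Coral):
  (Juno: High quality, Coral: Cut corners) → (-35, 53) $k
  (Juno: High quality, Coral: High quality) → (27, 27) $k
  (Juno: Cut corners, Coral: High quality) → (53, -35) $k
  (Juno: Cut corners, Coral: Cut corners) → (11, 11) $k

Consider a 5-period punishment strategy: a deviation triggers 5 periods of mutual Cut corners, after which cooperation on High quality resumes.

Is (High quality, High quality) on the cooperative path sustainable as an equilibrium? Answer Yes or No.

IC: δ+…+δ^5 ≥ (53−27)/(27−11) = 13/8.
At δ = 5/7: partial sum = 2.0352 ≥ 1.6250. Cooperation sustainable.

Yes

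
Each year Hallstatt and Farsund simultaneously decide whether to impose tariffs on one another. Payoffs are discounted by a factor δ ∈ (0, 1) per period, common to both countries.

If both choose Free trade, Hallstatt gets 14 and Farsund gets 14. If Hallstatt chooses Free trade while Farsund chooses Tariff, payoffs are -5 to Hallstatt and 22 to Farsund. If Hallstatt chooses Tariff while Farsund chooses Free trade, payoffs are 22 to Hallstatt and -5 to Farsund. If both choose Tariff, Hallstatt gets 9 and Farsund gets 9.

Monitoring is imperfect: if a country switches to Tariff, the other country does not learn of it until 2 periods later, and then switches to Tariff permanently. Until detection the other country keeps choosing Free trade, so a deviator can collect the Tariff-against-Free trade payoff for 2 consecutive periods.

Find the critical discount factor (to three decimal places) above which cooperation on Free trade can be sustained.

A deviator earns 22 for 2 periods, then 9 forever; cooperating earns 14 forever. Multiplying the IC by (1−δ):
14 ≥ 22(1−δ^2) + 9δ^2, so 13·δ^2 ≥ 8 and δ^2 ≥ 8/13.
δ ≥ (8/13)^(1/2) ≈ 0.784.

0.784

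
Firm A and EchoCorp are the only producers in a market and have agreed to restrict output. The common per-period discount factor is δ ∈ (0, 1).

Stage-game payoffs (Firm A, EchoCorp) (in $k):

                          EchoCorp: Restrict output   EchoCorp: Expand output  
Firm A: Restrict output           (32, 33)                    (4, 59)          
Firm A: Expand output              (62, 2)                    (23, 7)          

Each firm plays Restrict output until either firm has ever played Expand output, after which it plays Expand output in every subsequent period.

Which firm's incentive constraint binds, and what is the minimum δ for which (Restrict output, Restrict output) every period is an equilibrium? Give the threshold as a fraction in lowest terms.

Firm A; δ ≥ 10/13

Firm A: cooperation gives 32 each period; deviation gives 62 once then 23 forever.
  32/(1−δ) ≥ 62 + 23δ/(1−δ) ⇒ δ ≥ 30/39 = 10/13.
EchoCorp: cooperation gives 33 each period; deviation gives 59 once then 7 forever.
  δ ≥ 26/52 = 1/2.
Both must hold, so the binding constraint is Firm A's: δ ≥ 10/13.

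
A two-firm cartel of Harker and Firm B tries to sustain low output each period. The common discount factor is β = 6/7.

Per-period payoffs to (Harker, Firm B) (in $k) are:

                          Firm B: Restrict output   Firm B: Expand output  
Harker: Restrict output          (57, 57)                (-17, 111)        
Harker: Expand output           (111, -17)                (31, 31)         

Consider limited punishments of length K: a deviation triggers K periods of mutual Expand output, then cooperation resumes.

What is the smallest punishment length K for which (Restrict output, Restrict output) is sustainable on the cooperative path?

3

No profitable deviation requires (57−31)(β+…+β^K) ≥ 111−57, i.e. β+…+β^K ≥ 27/13 ≈ 2.0769.
With β = 6/7, the partial sums are K=1: 0.8571, K=2: 1.5918, K=3: 2.2216.
K = 3 is the first length at which the sum reaches 2.0769.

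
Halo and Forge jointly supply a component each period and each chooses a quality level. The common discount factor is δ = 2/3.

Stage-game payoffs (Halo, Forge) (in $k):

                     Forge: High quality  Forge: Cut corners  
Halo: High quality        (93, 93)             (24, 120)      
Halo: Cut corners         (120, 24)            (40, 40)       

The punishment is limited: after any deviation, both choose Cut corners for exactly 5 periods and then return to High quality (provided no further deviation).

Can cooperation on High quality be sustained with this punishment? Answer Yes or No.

A one-shot deviation gives 120 now, then 40 for 5 periods, then back to 93.
Gain from deviating: (120−93) today; loss: (93−40) in each of the next 5 periods.
No-deviation condition: (93−40)(δ+…+δ^5) ≥ 120−93, i.e. δ+…+δ^5 ≥ 27/53.
At δ = 2/3: δ+…+δ^5 = 1.7366 ≥ 0.5094.
So cooperation is sustainable.

Yes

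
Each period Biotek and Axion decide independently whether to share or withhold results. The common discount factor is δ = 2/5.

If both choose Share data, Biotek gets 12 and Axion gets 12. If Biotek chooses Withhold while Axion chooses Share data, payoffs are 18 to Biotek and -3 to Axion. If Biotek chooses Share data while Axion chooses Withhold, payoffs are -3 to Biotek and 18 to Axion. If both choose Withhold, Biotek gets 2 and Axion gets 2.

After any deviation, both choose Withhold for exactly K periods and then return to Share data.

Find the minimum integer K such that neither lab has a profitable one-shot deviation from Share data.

3

No profitable deviation requires (12−2)(δ+…+δ^K) ≥ 18−12, i.e. δ+…+δ^K ≥ 3/5 ≈ 0.6000.
With δ = 2/5, the partial sums are K=1: 0.4000, K=2: 0.5600, K=3: 0.6240.
K = 3 is the first length at which the sum reaches 0.6000.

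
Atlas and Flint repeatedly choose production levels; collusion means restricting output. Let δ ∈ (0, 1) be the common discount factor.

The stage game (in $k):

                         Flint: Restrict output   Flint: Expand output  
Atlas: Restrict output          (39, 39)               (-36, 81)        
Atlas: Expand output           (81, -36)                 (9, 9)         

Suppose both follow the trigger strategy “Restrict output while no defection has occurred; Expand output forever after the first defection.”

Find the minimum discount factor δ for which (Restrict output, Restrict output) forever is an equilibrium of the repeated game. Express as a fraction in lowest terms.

7/12

Cooperation forever yields 39 each period: 39/(1−δ).
Deviating yields 81 once, then 9 forever: 81 + 9δ/(1−δ).
No profitable deviation requires 39/(1−δ) ≥ 81 + 9δ/(1−δ).
Multiplying by (1−δ): 39 ≥ 81(1−δ) + 9δ = 81 − 72δ.
So 72δ ≥ 42, i.e. δ ≥ 42/72 = 7/12.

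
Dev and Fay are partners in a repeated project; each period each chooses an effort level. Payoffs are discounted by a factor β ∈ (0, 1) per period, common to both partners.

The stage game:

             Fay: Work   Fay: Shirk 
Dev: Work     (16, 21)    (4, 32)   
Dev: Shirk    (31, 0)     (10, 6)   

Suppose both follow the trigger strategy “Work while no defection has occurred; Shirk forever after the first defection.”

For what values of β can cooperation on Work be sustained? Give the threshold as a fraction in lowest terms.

For Dev: deviation gain 31−16 = 15, per-period punishment loss 16−10 = 6. IC gives β ≥ 15/21 = 5/7.
For Fay: gain 11, loss 15 per period, so β ≥ 11/26.
The tighter constraint is Dev's, so cooperation needs β ≥ 5/7.

5/7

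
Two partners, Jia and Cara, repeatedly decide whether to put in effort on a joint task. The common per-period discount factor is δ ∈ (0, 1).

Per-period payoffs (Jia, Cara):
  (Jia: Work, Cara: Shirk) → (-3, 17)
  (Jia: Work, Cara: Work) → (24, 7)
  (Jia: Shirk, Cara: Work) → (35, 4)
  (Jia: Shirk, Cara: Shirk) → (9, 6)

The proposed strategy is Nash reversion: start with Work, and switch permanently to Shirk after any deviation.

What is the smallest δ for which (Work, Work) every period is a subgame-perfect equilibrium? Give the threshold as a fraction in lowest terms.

10/11

Jia's threshold: (35−24)/(35−9) = 11/26.
Cara's threshold: (17−7)/(17−6) = 10/11.
11/26 < 10/11, so Cara binds and δ* = 10/11.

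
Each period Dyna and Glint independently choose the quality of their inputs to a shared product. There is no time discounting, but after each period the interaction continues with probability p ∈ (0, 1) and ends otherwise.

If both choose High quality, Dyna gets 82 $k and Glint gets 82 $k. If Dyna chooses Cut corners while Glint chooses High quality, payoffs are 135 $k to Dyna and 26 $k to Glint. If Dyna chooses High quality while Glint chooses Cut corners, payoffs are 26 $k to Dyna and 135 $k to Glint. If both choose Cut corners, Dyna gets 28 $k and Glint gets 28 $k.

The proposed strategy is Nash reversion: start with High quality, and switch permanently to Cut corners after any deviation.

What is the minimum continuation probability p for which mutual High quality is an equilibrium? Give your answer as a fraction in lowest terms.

53/107

Expected cooperation value is 82 + p·82 + p²·82 + … = 82/(1−p); deviation gives 135 + p·28/(1−p).
82 ≥ 135(1−p) + 28p ⇒ 107p ≥ 53 ⇒ p ≥ 53/107.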